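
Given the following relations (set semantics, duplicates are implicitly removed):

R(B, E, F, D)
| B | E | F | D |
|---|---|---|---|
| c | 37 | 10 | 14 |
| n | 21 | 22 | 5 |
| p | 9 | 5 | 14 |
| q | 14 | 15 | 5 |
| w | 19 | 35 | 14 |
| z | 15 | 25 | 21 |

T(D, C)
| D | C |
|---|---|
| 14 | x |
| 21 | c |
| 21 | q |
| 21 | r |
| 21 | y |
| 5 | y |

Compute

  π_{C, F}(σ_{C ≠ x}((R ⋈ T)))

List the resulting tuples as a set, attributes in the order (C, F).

Natural join on D: {(c, 37, 10, 14, x), (n, 21, 22, 5, y), (p, 9, 5, 14, x), (q, 14, 15, 5, y), (w, 19, 35, 14, x), (z, 15, 25, 21, c), (z, 15, 25, 21, q), (z, 15, 25, 21, r), (z, 15, 25, 21, y)}
σ[C ≠ x]: keep tuples satisfying C ≠ x → {(n, 21, 22, 5, y), (q, 14, 15, 5, y), (z, 15, 25, 21, c), (z, 15, 25, 21, q), (z, 15, 25, 21, r), (z, 15, 25, 21, y)}
π[C, F]: project onto (C, F) → {(c, 25), (q, 25), (r, 25), (y, 15), (y, 22), (y, 25)}

{(c, 25), (q, 25), (r, 25), (y, 15), (y, 22), (y, 25)}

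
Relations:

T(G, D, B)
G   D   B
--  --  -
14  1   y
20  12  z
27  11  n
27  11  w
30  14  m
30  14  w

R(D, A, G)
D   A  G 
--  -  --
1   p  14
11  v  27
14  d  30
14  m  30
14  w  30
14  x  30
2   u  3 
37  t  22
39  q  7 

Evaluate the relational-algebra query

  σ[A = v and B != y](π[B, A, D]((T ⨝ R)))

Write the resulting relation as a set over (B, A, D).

Natural join on G, D: {(14, 1, y, p), (27, 11, n, v), (27, 11, w, v), (30, 14, m, d), (30, 14, m, m), (30, 14, m, w), (30, 14, m, x), (30, 14, w, d), (30, 14, w, m), (30, 14, w, w), (30, 14, w, x)}
Keep only column(s) B, A, D: {(m, d, 14), (m, m, 14), (m, w, 14), (m, x, 14), (n, v, 11), (w, d, 14), (w, m, 14), (w, v, 11), (w, w, 14), (w, x, 14), (y, p, 1)}
Apply σ_{A = v and B != y}; surviving tuples: {(n, v, 11), (w, v, 11)}

{(n, v, 11), (w, v, 11)}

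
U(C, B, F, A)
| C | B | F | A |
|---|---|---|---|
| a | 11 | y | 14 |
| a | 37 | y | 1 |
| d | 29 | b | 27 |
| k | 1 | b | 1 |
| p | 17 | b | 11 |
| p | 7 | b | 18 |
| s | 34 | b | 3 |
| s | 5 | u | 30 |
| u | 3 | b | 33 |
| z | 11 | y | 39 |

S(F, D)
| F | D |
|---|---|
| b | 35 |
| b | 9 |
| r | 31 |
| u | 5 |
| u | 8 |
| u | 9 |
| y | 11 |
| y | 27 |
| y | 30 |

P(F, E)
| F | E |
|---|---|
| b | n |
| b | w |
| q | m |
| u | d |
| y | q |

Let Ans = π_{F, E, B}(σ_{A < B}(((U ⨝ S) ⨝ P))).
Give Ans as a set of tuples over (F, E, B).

{(b, n, 17), (b, n, 29), (b, n, 34), (b, w, 17), (b, w, 29), (b, w, 34), (y, q, 37)}

Joining U and S on F yields {(a, 11, y, 14, 11), (a, 11, y, 14, 27), (a, 11, y, 14, 30), (a, 37, y, 1, 11), (a, 37, y, 1, 27), (a, 37, y, 1, 30), (d, 29, b, 27, 35), (d, 29, b, 27, 9), (k, 1, b, 1, 35), (k, 1, b, 1, 9), (p, 17, b, 11, 35), (p, 17, b, 11, 9), (p, 7, b, 18, 35), (p, 7, b, 18, 9), (s, 34, b, 3, 35), (s, 34, b, 3, 9), (s, 5, u, 30, 5), (s, 5, u, 30, 8), (s, 5, u, 30, 9), (u, 3, b, 33, 35), (u, 3, b, 33, 9), (z, 11, y, 39, 11), (z, 11, y, 39, 27), (z, 11, y, 39, 30)}.
Joining (U ⨝ S) and P on F yields {(a, 11, y, 14, 11, q), (a, 11, y, 14, 27, q), (a, 11, y, 14, 30, q), (a, 37, y, 1, 11, q), (a, 37, y, 1, 27, q), (a, 37, y, 1, 30, q), (d, 29, b, 27, 35, n), (d, 29, b, 27, 35, w), (d, 29, b, 27, 9, n), (d, 29, b, 27, 9, w), (k, 1, b, 1, 35, n), (k, 1, b, 1, 35, w), (k, 1, b, 1, 9, n), (k, 1, b, 1, 9, w), (p, 17, b, 11, 35, n), (p, 17, b, 11, 35, w), (p, 17, b, 11, 9, n), (p, 17, b, 11, 9, w), (p, 7, b, 18, 35, n), (p, 7, b, 18, 35, w), (p, 7, b, 18, 9, n), (p, 7, b, 18, 9, w), (s, 34, b, 3, 35, n), (s, 34, b, 3, 35, w), (s, 34, b, 3, 9, n), (s, 34, b, 3, 9, w), (s, 5, u, 30, 5, d), (s, 5, u, 30, 8, d), (s, 5, u, 30, 9, d), (u, 3, b, 33, 35, n), (u, 3, b, 33, 35, w), (u, 3, b, 33, 9, n), (u, 3, b, 33, 9, w), (z, 11, y, 39, 11, q), (z, 11, y, 39, 27, q), (z, 11, y, 39, 30, q)}.
σ[A < B]: keep tuples satisfying A < B → {(a, 37, y, 1, 11, q), (a, 37, y, 1, 27, q), (a, 37, y, 1, 30, q), (d, 29, b, 27, 35, n), (d, 29, b, 27, 35, w), (d, 29, b, 27, 9, n), (d, 29, b, 27, 9, w), (p, 17, b, 11, 35, n), (p, 17, b, 11, 35, w), (p, 17, b, 11, 9, n), (p, 17, b, 11, 9, w), (s, 34, b, 3, 35, n), (s, 34, b, 3, 35, w), (s, 34, b, 3, 9, n), (s, 34, b, 3, 9, w)}
Keep only column(s) F, E, B (8 duplicate(s) eliminated): {(b, n, 17), (b, n, 29), (b, n, 34), (b, w, 17), (b, w, 29), (b, w, 34), (y, q, 37)}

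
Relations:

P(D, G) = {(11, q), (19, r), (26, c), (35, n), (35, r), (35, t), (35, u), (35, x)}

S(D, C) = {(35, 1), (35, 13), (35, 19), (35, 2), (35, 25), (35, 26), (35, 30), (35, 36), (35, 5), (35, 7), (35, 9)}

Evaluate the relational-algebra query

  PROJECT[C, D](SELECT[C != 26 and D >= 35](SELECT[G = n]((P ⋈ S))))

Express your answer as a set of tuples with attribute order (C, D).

{(1, 35), (13, 35), (19, 35), (2, 35), (25, 35), (30, 35), (36, 35), (5, 35), (7, 35), (9, 35)}

P ⋈ S (natural join on D): {(35, n, 1), (35, n, 13), (35, n, 19), (35, n, 2), (35, n, 25), (35, n, 26), (35, n, 30), (35, n, 36), (35, n, 5), (35, n, 7), (35, n, 9), (35, r, 1), (35, r, 13), (35, r, 19), (35, r, 2), (35, r, 25), (35, r, 26), (35, r, 30), (35, r, 36), (35, r, 5), (35, r, 7), (35, r, 9), (35, t, 1), (35, t, 13), (35, t, 19), (35, t, 2), (35, t, 25), (35, t, 26), (35, t, 30), (35, t, 36), (35, t, 5), (35, t, 7), (35, t, 9), (35, u, 1), (35, u, 13), (35, u, 19), (35, u, 2), (35, u, 25), (35, u, 26), (35, u, 30), (35, u, 36), (35, u, 5), (35, u, 7), (35, u, 9), (35, x, 1), (35, x, 13), (35, x, 19), (35, x, 2), (35, x, 25), (35, x, 26), (35, x, 30), (35, x, 36), (35, x, 5), (35, x, 7), (35, x, 9)}
Selection G = n: {(35, n, 1), (35, n, 13), (35, n, 19), (35, n, 2), (35, n, 25), (35, n, 26), (35, n, 30), (35, n, 36), (35, n, 5), (35, n, 7), (35, n, 9)}
Selection C != 26 and D >= 35: {(35, n, 1), (35, n, 13), (35, n, 19), (35, n, 2), (35, n, 25), (35, n, 30), (35, n, 36), (35, n, 5), (35, n, 7), (35, n, 9)}
π_{C, D} gives {(1, 35), (13, 35), (19, 35), (2, 35), (25, 35), (30, 35), (36, 35), (5, 35), (7, 35), (9, 35)}.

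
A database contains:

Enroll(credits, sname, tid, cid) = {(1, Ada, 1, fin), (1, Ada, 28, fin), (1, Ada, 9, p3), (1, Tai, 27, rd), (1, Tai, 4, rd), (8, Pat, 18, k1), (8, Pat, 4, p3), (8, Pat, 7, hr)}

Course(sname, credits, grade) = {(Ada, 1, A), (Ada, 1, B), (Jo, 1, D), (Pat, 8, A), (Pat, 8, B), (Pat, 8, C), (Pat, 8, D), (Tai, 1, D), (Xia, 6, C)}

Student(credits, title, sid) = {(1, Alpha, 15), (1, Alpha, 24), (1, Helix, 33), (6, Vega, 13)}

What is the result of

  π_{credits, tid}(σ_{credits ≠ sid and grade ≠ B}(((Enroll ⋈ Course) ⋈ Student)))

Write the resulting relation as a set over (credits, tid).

{(1, 1), (1, 27), (1, 28), (1, 4), (1, 9)}

Enroll ⋈ Course (natural join on credits, sname): {(1, Ada, 1, fin, A), (1, Ada, 1, fin, B), (1, Ada, 28, fin, A), (1, Ada, 28, fin, B), (1, Ada, 9, p3, A), (1, Ada, 9, p3, B), (1, Tai, 27, rd, D), (1, Tai, 4, rd, D), (8, Pat, 18, k1, A), (8, Pat, 18, k1, B), (8, Pat, 18, k1, C), (8, Pat, 18, k1, D), (8, Pat, 4, p3, A), (8, Pat, 4, p3, B), (8, Pat, 4, p3, C), (8, Pat, 4, p3, D), (8, Pat, 7, hr, A), (8, Pat, 7, hr, B), (8, Pat, 7, hr, C), (8, Pat, 7, hr, D)}
(Enroll ⋈ Course) ⋈ Student (natural join on credits): {(1, Ada, 1, fin, A, Alpha, 15), (1, Ada, 1, fin, A, Alpha, 24), (1, Ada, 1, fin, A, Helix, 33), (1, Ada, 1, fin, B, Alpha, 15), (1, Ada, 1, fin, B, Alpha, 24), (1, Ada, 1, fin, B, Helix, 33), (1, Ada, 28, fin, A, Alpha, 15), (1, Ada, 28, fin, A, Alpha, 24), (1, Ada, 28, fin, A, Helix, 33), (1, Ada, 28, fin, B, Alpha, 15), (1, Ada, 28, fin, B, Alpha, 24), (1, Ada, 28, fin, B, Helix, 33), (1, Ada, 9, p3, A, Alpha, 15), (1, Ada, 9, p3, A, Alpha, 24), (1, Ada, 9, p3, A, Helix, 33), (1, Ada, 9, p3, B, Alpha, 15), (1, Ada, 9, p3, B, Alpha, 24), (1, Ada, 9, p3, B, Helix, 33), (1, Tai, 27, rd, D, Alpha, 15), (1, Tai, 27, rd, D, Alpha, 24), (1, Tai, 27, rd, D, Helix, 33), (1, Tai, 4, rd, D, Alpha, 15), (1, Tai, 4, rd, D, Alpha, 24), (1, Tai, 4, rd, D, Helix, 33)}
σ[credits ≠ sid and grade ≠ B]: keep tuples satisfying credits ≠ sid and grade ≠ B → {(1, Ada, 1, fin, A, Alpha, 15), (1, Ada, 1, fin, A, Alpha, 24), (1, Ada, 1, fin, A, Helix, 33), (1, Ada, 28, fin, A, Alpha, 15), (1, Ada, 28, fin, A, Alpha, 24), (1, Ada, 28, fin, A, Helix, 33), (1, Ada, 9, p3, A, Alpha, 15), (1, Ada, 9, p3, A, Alpha, 24), (1, Ada, 9, p3, A, Helix, 33), (1, Tai, 27, rd, D, Alpha, 15), (1, Tai, 27, rd, D, Alpha, 24), (1, Tai, 27, rd, D, Helix, 33), (1, Tai, 4, rd, D, Alpha, 15), (1, Tai, 4, rd, D, Alpha, 24), (1, Tai, 4, rd, D, Helix, 33)}
Keep only column(s) credits, tid (10 duplicate(s) eliminated): {(1, 1), (1, 27), (1, 28), (1, 4), (1, 9)}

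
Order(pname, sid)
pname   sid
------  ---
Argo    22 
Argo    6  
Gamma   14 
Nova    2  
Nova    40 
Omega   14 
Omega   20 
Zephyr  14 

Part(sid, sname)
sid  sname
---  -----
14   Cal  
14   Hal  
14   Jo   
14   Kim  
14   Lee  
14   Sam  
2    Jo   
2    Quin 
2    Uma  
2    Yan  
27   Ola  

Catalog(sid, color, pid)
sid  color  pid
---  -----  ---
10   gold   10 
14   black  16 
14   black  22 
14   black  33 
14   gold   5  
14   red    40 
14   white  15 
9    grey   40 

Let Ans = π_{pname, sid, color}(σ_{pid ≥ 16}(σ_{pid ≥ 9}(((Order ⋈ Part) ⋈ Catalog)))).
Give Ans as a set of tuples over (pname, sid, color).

{(Gamma, 14, black), (Gamma, 14, red), (Omega, 14, black), (Omega, 14, red), (Zephyr, 14, black), (Zephyr, 14, red)}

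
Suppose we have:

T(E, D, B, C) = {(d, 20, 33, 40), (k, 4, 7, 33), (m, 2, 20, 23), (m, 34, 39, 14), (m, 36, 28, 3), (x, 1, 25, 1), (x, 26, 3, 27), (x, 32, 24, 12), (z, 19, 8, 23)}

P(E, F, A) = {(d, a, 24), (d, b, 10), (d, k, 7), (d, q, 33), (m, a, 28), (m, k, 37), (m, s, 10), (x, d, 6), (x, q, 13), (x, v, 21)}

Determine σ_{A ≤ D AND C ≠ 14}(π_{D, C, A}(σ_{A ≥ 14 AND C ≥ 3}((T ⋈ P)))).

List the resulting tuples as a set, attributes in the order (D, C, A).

{(26, 27, 21), (32, 12, 21), (36, 3, 28)}

T ⋈ P (natural join on E): {(d, 20, 33, 40, a, 24), (d, 20, 33, 40, b, 10), (d, 20, 33, 40, k, 7), (d, 20, 33, 40, q, 33), (m, 2, 20, 23, a, 28), (m, 2, 20, 23, k, 37), (m, 2, 20, 23, s, 10), (m, 34, 39, 14, a, 28), (m, 34, 39, 14, k, 37), (m, 34, 39, 14, s, 10), (m, 36, 28, 3, a, 28), (m, 36, 28, 3, k, 37), (m, 36, 28, 3, s, 10), (x, 1, 25, 1, d, 6), (x, 1, 25, 1, q, 13), (x, 1, 25, 1, v, 21), (x, 26, 3, 27, d, 6), (x, 26, 3, 27, q, 13), (x, 26, 3, 27, v, 21), (x, 32, 24, 12, d, 6), (x, 32, 24, 12, q, 13), (x, 32, 24, 12, v, 21)}
Apply σ_{A ≥ 14 AND C ≥ 3}; surviving tuples: {(d, 20, 33, 40, a, 24), (d, 20, 33, 40, q, 33), (m, 2, 20, 23, a, 28), (m, 2, 20, 23, k, 37), (m, 34, 39, 14, a, 28), (m, 34, 39, 14, k, 37), (m, 36, 28, 3, a, 28), (m, 36, 28, 3, k, 37), (x, 26, 3, 27, v, 21), (x, 32, 24, 12, v, 21)}
π[D, C, A]: project onto (D, C, A) → {(2, 23, 28), (2, 23, 37), (20, 40, 24), (20, 40, 33), (26, 27, 21), (32, 12, 21), (34, 14, 28), (34, 14, 37), (36, 3, 28), (36, 3, 37)}
Apply σ_{A ≤ D AND C ≠ 14}; surviving tuples: {(26, 27, 21), (32, 12, 21), (36, 3, 28)}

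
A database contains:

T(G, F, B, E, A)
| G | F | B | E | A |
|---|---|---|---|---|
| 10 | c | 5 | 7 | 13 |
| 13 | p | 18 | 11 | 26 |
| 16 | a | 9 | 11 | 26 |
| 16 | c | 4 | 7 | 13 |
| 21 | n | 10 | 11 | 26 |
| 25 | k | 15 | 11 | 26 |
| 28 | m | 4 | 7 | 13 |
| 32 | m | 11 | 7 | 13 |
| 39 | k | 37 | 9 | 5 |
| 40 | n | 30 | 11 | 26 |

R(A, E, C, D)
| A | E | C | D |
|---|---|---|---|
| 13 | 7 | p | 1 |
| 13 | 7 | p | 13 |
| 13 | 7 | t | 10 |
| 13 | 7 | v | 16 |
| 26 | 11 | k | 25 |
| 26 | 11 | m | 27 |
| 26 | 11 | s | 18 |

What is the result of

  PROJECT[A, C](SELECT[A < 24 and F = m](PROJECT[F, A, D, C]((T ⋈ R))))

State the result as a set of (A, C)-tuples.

Natural join on E, A: {(10, c, 5, 7, 13, p, 1), (10, c, 5, 7, 13, p, 13), (10, c, 5, 7, 13, t, 10), (10, c, 5, 7, 13, v, 16), (13, p, 18, 11, 26, k, 25), (13, p, 18, 11, 26, m, 27), (13, p, 18, 11, 26, s, 18), (16, a, 9, 11, 26, k, 25), (16, a, 9, 11, 26, m, 27), (16, a, 9, 11, 26, s, 18), (16, c, 4, 7, 13, p, 1), (16, c, 4, 7, 13, p, 13), (16, c, 4, 7, 13, t, 10), (16, c, 4, 7, 13, v, 16), (21, n, 10, 11, 26, k, 25), (21, n, 10, 11, 26, m, 27), (21, n, 10, 11, 26, s, 18), (25, k, 15, 11, 26, k, 25), (25, k, 15, 11, 26, m, 27), (25, k, 15, 11, 26, s, 18), (28, m, 4, 7, 13, p, 1), (28, m, 4, 7, 13, p, 13), (28, m, 4, 7, 13, t, 10), (28, m, 4, 7, 13, v, 16), (32, m, 11, 7, 13, p, 1), (32, m, 11, 7, 13, p, 13), (32, m, 11, 7, 13, t, 10), (32, m, 11, 7, 13, v, 16), (40, n, 30, 11, 26, k, 25), (40, n, 30, 11, 26, m, 27), (40, n, 30, 11, 26, s, 18)}
Projecting to F, A, D, C (11 duplicate(s) eliminated): {(a, 26, 18, s), (a, 26, 25, k), (a, 26, 27, m), (c, 13, 1, p), (c, 13, 10, t), (c, 13, 13, p), (c, 13, 16, v), (k, 26, 18, s), (k, 26, 25, k), (k, 26, 27, m), (m, 13, 1, p), (m, 13, 10, t), (m, 13, 13, p), (m, 13, 16, v), (n, 26, 18, s), (n, 26, 25, k), (n, 26, 27, m), (p, 26, 18, s), (p, 26, 25, k), (p, 26, 27, m)}
Apply σ_{A < 24 and F = m}; surviving tuples: {(m, 13, 1, p), (m, 13, 10, t), (m, 13, 13, p), (m, 13, 16, v)}
Projecting to A, C (1 duplicate(s) eliminated): {(13, p), (13, t), (13, v)}

{(13, p), (13, t), (13, v)}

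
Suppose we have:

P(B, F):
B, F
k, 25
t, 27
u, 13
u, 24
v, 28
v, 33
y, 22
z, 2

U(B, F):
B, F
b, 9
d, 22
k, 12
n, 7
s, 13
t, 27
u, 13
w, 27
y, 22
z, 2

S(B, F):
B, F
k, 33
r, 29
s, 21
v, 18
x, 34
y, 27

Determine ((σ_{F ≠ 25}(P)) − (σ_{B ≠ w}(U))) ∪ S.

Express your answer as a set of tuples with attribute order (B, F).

{(k, 33), (r, 29), (s, 21), (u, 24), (v, 18), (v, 28), (v, 33), (x, 34), (y, 27)}

Apply σ_{F ≠ 25}; surviving tuples: {(t, 27), (u, 13), (u, 24), (v, 28), (v, 33), (y, 22), (z, 2)}
Apply σ_{B ≠ w}; surviving tuples: {(b, 9), (d, 22), (k, 12), (n, 7), (s, 13), (t, 27), (u, 13), (y, 22), (z, 2)}
Taking the difference: {(u, 24), (v, 28), (v, 33)}
Taking the union: {(k, 33), (r, 29), (s, 21), (u, 24), (v, 18), (v, 28), (v, 33), (x, 34), (y, 27)}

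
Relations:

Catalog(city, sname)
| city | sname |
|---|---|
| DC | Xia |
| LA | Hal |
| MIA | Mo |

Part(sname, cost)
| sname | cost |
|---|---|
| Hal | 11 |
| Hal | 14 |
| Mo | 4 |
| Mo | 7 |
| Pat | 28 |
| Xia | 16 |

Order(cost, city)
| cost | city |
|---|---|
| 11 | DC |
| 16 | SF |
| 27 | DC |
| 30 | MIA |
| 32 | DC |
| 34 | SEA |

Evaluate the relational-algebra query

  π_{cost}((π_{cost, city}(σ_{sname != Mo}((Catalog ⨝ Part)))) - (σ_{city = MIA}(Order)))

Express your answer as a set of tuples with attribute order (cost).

{11, 14, 16}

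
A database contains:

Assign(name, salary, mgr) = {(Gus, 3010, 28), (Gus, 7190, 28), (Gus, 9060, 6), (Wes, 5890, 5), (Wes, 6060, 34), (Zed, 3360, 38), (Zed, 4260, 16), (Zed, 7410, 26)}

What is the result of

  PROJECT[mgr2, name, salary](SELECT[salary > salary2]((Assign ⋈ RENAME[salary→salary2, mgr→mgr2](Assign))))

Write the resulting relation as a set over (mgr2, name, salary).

{(16, Zed, 7410), (28, Gus, 7190), (28, Gus, 9060), (38, Zed, 4260), (38, Zed, 7410), (5, Wes, 6060)}

ρ[salary→salary2, mgr→mgr2]: schema becomes (name, salary2, mgr2); tuples unchanged.
Assign ⋈ RENAME[salary→salary2, mgr→mgr2](Assign) (natural join on name): {(Gus, 3010, 28, 3010, 28), (Gus, 3010, 28, 7190, 28), (Gus, 3010, 28, 9060, 6), (Gus, 7190, 28, 3010, 28), (Gus, 7190, 28, 7190, 28), (Gus, 7190, 28, 9060, 6), (Gus, 9060, 6, 3010, 28), (Gus, 9060, 6, 7190, 28), (Gus, 9060, 6, 9060, 6), (Wes, 5890, 5, 5890, 5), (Wes, 5890, 5, 6060, 34), (Wes, 6060, 34, 5890, 5), (Wes, 6060, 34, 6060, 34), (Zed, 3360, 38, 3360, 38), (Zed, 3360, 38, 4260, 16), (Zed, 3360, 38, 7410, 26), (Zed, 4260, 16, 3360, 38), (Zed, 4260, 16, 4260, 16), (Zed, 4260, 16, 7410, 26), (Zed, 7410, 26, 3360, 38), (Zed, 7410, 26, 4260, 16), (Zed, 7410, 26, 7410, 26)}
Apply σ_{salary > salary2}; surviving tuples: {(Gus, 7190, 28, 3010, 28), (Gus, 9060, 6, 3010, 28), (Gus, 9060, 6, 7190, 28), (Wes, 6060, 34, 5890, 5), (Zed, 4260, 16, 3360, 38), (Zed, 7410, 26, 3360, 38), (Zed, 7410, 26, 4260, 16)}
π[mgr2, name, salary]: project onto (mgr2, name, salary) (1 duplicate(s) eliminated) → {(16, Zed, 7410), (28, Gus, 7190), (28, Gus, 9060), (38, Zed, 4260), (38, Zed, 7410), (5, Wes, 6060)}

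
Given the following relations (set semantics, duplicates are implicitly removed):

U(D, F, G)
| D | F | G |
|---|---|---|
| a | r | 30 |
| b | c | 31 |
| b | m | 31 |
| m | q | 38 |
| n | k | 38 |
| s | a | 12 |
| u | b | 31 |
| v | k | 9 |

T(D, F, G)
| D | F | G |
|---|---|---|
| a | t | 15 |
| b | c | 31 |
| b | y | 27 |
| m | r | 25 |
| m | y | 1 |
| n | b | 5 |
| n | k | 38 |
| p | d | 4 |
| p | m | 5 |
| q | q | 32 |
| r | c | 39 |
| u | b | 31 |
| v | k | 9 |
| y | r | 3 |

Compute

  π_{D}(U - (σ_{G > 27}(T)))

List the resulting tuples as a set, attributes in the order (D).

{a, b, m, s, v}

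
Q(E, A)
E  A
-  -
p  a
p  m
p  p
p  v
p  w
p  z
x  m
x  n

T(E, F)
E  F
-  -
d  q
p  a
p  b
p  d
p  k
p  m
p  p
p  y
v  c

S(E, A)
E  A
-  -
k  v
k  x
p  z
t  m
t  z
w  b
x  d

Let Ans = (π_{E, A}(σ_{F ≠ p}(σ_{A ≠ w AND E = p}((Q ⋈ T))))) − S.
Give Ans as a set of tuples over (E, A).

{(p, a), (p, m), (p, p), (p, v)}

Q ⋈ T (natural join on E): {(p, a, a), (p, a, b), (p, a, d), (p, a, k), (p, a, m), (p, a, p), (p, a, y), (p, m, a), (p, m, b), (p, m, d), (p, m, k), (p, m, m), (p, m, p), (p, m, y), (p, p, a), (p, p, b), (p, p, d), (p, p, k), (p, p, m), (p, p, p), (p, p, y), (p, v, a), (p, v, b), (p, v, d), (p, v, k), (p, v, m), (p, v, p), (p, v, y), (p, w, a), (p, w, b), (p, w, d), (p, w, k), (p, w, m), (p, w, p), (p, w, y), (p, z, a), (p, z, b), (p, z, d), (p, z, k), (p, z, m), (p, z, p), (p, z, y)}
Apply σ_{A ≠ w AND E = p}; surviving tuples: {(p, a, a), (p, a, b), (p, a, d), (p, a, k), (p, a, m), (p, a, p), (p, a, y), (p, m, a), (p, m, b), (p, m, d), (p, m, k), (p, m, m), (p, m, p), (p, m, y), (p, p, a), (p, p, b), (p, p, d), (p, p, k), (p, p, m), (p, p, p), (p, p, y), (p, v, a), (p, v, b), (p, v, d), (p, v, k), (p, v, m), (p, v, p), (p, v, y), (p, z, a), (p, z, b), (p, z, d), (p, z, k), (p, z, m), (p, z, p), (p, z, y)}
Apply σ_{F ≠ p}; surviving tuples: {(p, a, a), (p, a, b), (p, a, d), (p, a, k), (p, a, m), (p, a, y), (p, m, a), (p, m, b), (p, m, d), (p, m, k), (p, m, m), (p, m, y), (p, p, a), (p, p, b), (p, p, d), (p, p, k), (p, p, m), (p, p, y), (p, v, a), (p, v, b), (p, v, d), (p, v, k), (p, v, m), (p, v, y), (p, z, a), (p, z, b), (p, z, d), (p, z, k), (p, z, m), (p, z, y)}
π_{E, A} gives {(p, a), (p, m), (p, p), (p, v), (p, z)} (25 duplicate(s) eliminated).
Set difference of the two operands is {(p, a), (p, m), (p, p), (p, v)}.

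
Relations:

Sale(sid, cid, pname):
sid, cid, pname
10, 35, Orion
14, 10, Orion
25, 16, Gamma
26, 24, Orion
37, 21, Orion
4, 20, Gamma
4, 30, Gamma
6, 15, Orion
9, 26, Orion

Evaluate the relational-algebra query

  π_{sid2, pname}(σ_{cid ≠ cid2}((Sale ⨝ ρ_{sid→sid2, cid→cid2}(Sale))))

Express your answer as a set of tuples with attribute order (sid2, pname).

{(10, Orion), (14, Orion), (25, Gamma), (26, Orion), (37, Orion), (4, Gamma), (6, Orion), (9, Orion)}

ρ[sid→sid2, cid→cid2]: schema becomes (sid2, cid2, pname); tuples unchanged.
Joining Sale and ρ_{sid→sid2, cid→cid2}(Sale) on pname yields {(10, 35, Orion, 10, 35), (10, 35, Orion, 14, 10), (10, 35, Orion, 26, 24), (10, 35, Orion, 37, 21), (10, 35, Orion, 6, 15), (10, 35, Orion, 9, 26), (14, 10, Orion, 10, 35), (14, 10, Orion, 14, 10), (14, 10, Orion, 26, 24), (14, 10, Orion, 37, 21), (14, 10, Orion, 6, 15), (14, 10, Orion, 9, 26), (25, 16, Gamma, 25, 16), (25, 16, Gamma, 4, 20), (25, 16, Gamma, 4, 30), (26, 24, Orion, 10, 35), (26, 24, Orion, 14, 10), (26, 24, Orion, 26, 24), (26, 24, Orion, 37, 21), (26, 24, Orion, 6, 15), (26, 24, Orion, 9, 26), (37, 21, Orion, 10, 35), (37, 21, Orion, 14, 10), (37, 21, Orion, 26, 24), (37, 21, Orion, 37, 21), (37, 21, Orion, 6, 15), (37, 21, Orion, 9, 26), (4, 20, Gamma, 25, 16), (4, 20, Gamma, 4, 20), (4, 20, Gamma, 4, 30), (4, 30, Gamma, 25, 16), (4, 30, Gamma, 4, 20), (4, 30, Gamma, 4, 30), (6, 15, Orion, 10, 35), (6, 15, Orion, 14, 10), (6, 15, Orion, 26, 24), (6, 15, Orion, 37, 21), (6, 15, Orion, 6, 15), (6, 15, Orion, 9, 26), (9, 26, Orion, 10, 35), (9, 26, Orion, 14, 10), (9, 26, Orion, 26, 24), (9, 26, Orion, 37, 21), (9, 26, Orion, 6, 15), (9, 26, Orion, 9, 26)}.
Filtering on cid ≠ cid2 leaves {(10, 35, Orion, 14, 10), (10, 35, Orion, 26, 24), (10, 35, Orion, 37, 21), (10, 35, Orion, 6, 15), (10, 35, Orion, 9, 26), (14, 10, Orion, 10, 35), (14, 10, Orion, 26, 24), (14, 10, Orion, 37, 21), (14, 10, Orion, 6, 15), (14, 10, Orion, 9, 26), (25, 16, Gamma, 4, 20), (25, 16, Gamma, 4, 30), (26, 24, Orion, 10, 35), (26, 24, Orion, 14, 10), (26, 24, Orion, 37, 21), (26, 24, Orion, 6, 15), (26, 24, Orion, 9, 26), (37, 21, Orion, 10, 35), (37, 21, Orion, 14, 10), (37, 21, Orion, 26, 24), (37, 21, Orion, 6, 15), (37, 21, Orion, 9, 26), (4, 20, Gamma, 25, 16), (4, 20, Gamma, 4, 30), (4, 30, Gamma, 25, 16), (4, 30, Gamma, 4, 20), (6, 15, Orion, 10, 35), (6, 15, Orion, 14, 10), (6, 15, Orion, 26, 24), (6, 15, Orion, 37, 21), (6, 15, Orion, 9, 26), (9, 26, Orion, 10, 35), (9, 26, Orion, 14, 10), (9, 26, Orion, 26, 24), (9, 26, Orion, 37, 21), (9, 26, Orion, 6, 15)}.
Projecting to sid2, pname (28 duplicate(s) eliminated): {(10, Orion), (14, Orion), (25, Gamma), (26, Orion), (37, Orion), (4, Gamma), (6, Orion), (9, Orion)}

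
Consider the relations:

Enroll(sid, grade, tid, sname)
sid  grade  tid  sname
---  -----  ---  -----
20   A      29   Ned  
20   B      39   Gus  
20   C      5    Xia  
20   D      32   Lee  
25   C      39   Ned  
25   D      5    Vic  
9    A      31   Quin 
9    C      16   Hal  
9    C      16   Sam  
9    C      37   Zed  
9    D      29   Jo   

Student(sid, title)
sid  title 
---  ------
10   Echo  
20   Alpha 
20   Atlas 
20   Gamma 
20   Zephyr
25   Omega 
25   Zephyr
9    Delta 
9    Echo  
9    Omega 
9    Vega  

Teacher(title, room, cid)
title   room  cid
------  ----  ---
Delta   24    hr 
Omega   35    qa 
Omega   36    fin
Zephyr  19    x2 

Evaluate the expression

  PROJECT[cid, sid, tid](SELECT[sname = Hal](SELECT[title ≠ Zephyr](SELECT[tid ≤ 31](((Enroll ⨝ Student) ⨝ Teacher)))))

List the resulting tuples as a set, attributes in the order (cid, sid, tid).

Natural join on sid: {(20, A, 29, Ned, Alpha), (20, A, 29, Ned, Atlas), (20, A, 29, Ned, Gamma), (20, A, 29, Ned, Zephyr), (20, B, 39, Gus, Alpha), (20, B, 39, Gus, Atlas), (20, B, 39, Gus, Gamma), (20, B, 39, Gus, Zephyr), (20, C, 5, Xia, Alpha), (20, C, 5, Xia, Atlas), (20, C, 5, Xia, Gamma), (20, C, 5, Xia, Zephyr), (20, D, 32, Lee, Alpha), (20, D, 32, Lee, Atlas), (20, D, 32, Lee, Gamma), (20, D, 32, Lee, Zephyr), (25, C, 39, Ned, Omega), (25, C, 39, Ned, Zephyr), (25, D, 5, Vic, Omega), (25, D, 5, Vic, Zephyr), (9, A, 31, Quin, Delta), (9, A, 31, Quin, Echo), (9, A, 31, Quin, Omega), (9, A, 31, Quin, Vega), (9, C, 16, Hal, Delta), (9, C, 16, Hal, Echo), (9, C, 16, Hal, Omega), (9, C, 16, Hal, Vega), (9, C, 16, Sam, Delta), (9, C, 16, Sam, Echo), (9, C, 16, Sam, Omega), (9, C, 16, Sam, Vega), (9, C, 37, Zed, Delta), (9, C, 37, Zed, Echo), (9, C, 37, Zed, Omega), (9, C, 37, Zed, Vega), (9, D, 29, Jo, Delta), (9, D, 29, Jo, Echo), (9, D, 29, Jo, Omega), (9, D, 29, Jo, Vega)}
Natural join on title: {(20, A, 29, Ned, Zephyr, 19, x2), (20, B, 39, Gus, Zephyr, 19, x2), (20, C, 5, Xia, Zephyr, 19, x2), (20, D, 32, Lee, Zephyr, 19, x2), (25, C, 39, Ned, Omega, 35, qa), (25, C, 39, Ned, Omega, 36, fin), (25, C, 39, Ned, Zephyr, 19, x2), (25, D, 5, Vic, Omega, 35, qa), (25, D, 5, Vic, Omega, 36, fin), (25, D, 5, Vic, Zephyr, 19, x2), (9, A, 31, Quin, Delta, 24, hr), (9, A, 31, Quin, Omega, 35, qa), (9, A, 31, Quin, Omega, 36, fin), (9, C, 16, Hal, Delta, 24, hr), (9, C, 16, Hal, Omega, 35, qa), (9, C, 16, Hal, Omega, 36, fin), (9, C, 16, Sam, Delta, 24, hr), (9, C, 16, Sam, Omega, 35, qa), (9, C, 16, Sam, Omega, 36, fin), (9, C, 37, Zed, Delta, 24, hr), (9, C, 37, Zed, Omega, 35, qa), (9, C, 37, Zed, Omega, 36, fin), (9, D, 29, Jo, Delta, 24, hr), (9, D, 29, Jo, Omega, 35, qa), (9, D, 29, Jo, Omega, 36, fin)}
Apply σ_{tid ≤ 31}; surviving tuples: {(20, A, 29, Ned, Zephyr, 19, x2), (20, C, 5, Xia, Zephyr, 19, x2), (25, D, 5, Vic, Omega, 35, qa), (25, D, 5, Vic, Omega, 36, fin), (25, D, 5, Vic, Zephyr, 19, x2), (9, A, 31, Quin, Delta, 24, hr), (9, A, 31, Quin, Omega, 35, qa), (9, A, 31, Quin, Omega, 36, fin), (9, C, 16, Hal, Delta, 24, hr), (9, C, 16, Hal, Omega, 35, qa), (9, C, 16, Hal, Omega, 36, fin), (9, C, 16, Sam, Delta, 24, hr), (9, C, 16, Sam, Omega, 35, qa), (9, C, 16, Sam, Omega, 36, fin), (9, D, 29, Jo, Delta, 24, hr), (9, D, 29, Jo, Omega, 35, qa), (9, D, 29, Jo, Omega, 36, fin)}
Apply σ_{title ≠ Zephyr}; surviving tuples: {(25, D, 5, Vic, Omega, 35, qa), (25, D, 5, Vic, Omega, 36, fin), (9, A, 31, Quin, Delta, 24, hr), (9, A, 31, Quin, Omega, 35, qa), (9, A, 31, Quin, Omega, 36, fin), (9, C, 16, Hal, Delta, 24, hr), (9, C, 16, Hal, Omega, 35, qa), (9, C, 16, Hal, Omega, 36, fin), (9, C, 16, Sam, Delta, 24, hr), (9, C, 16, Sam, Omega, 35, qa), (9, C, 16, Sam, Omega, 36, fin), (9, D, 29, Jo, Delta, 24, hr), (9, D, 29, Jo, Omega, 35, qa), (9, D, 29, Jo, Omega, 36, fin)}
Apply σ_{sname = Hal}; surviving tuples: {(9, C, 16, Hal, Delta, 24, hr), (9, C, 16, Hal, Omega, 35, qa), (9, C, 16, Hal, Omega, 36, fin)}
π_{cid, sid, tid} gives {(fin, 9, 16), (hr, 9, 16), (qa, 9, 16)}.

{(fin, 9, 16), (hr, 9, 16), (qa, 9, 16)}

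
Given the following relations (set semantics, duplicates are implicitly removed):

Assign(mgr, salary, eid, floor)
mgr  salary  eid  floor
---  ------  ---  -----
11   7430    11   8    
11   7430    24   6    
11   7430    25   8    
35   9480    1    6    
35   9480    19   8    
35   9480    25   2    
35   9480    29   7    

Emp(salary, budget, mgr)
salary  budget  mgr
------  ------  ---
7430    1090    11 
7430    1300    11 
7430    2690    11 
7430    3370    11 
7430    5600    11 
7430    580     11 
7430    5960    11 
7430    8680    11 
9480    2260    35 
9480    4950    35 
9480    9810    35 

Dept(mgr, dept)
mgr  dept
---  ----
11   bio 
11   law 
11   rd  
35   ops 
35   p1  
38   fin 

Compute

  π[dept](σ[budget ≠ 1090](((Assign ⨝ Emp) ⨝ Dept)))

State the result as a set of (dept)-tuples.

{bio, law, ops, p1, rd}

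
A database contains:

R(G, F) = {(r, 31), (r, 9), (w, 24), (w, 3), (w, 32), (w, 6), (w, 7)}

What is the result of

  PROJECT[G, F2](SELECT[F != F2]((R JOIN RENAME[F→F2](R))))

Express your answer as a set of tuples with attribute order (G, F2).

ρ[F→F2]: schema becomes (G, F2); tuples unchanged.
R ⋈ RENAME[F→F2](R) (natural join on G): {(r, 31, 31), (r, 31, 9), (r, 9, 31), (r, 9, 9), (w, 24, 24), (w, 24, 3), (w, 24, 32), (w, 24, 6), (w, 24, 7), (w, 3, 24), (w, 3, 3), (w, 3, 32), (w, 3, 6), (w, 3, 7), (w, 32, 24), (w, 32, 3), (w, 32, 32), (w, 32, 6), (w, 32, 7), (w, 6, 24), (w, 6, 3), (w, 6, 32), (w, 6, 6), (w, 6, 7), (w, 7, 24), (w, 7, 3), (w, 7, 32), (w, 7, 6), (w, 7, 7)}
Filtering on F != F2 leaves {(r, 31, 9), (r, 9, 31), (w, 24, 3), (w, 24, 32), (w, 24, 6), (w, 24, 7), (w, 3, 24), (w, 3, 32), (w, 3, 6), (w, 3, 7), (w, 32, 24), (w, 32, 3), (w, 32, 6), (w, 32, 7), (w, 6, 24), (w, 6, 3), (w, 6, 32), (w, 6, 7), (w, 7, 24), (w, 7, 3), (w, 7, 32), (w, 7, 6)}.
Keep only column(s) G, F2 (15 duplicate(s) eliminated): {(r, 31), (r, 9), (w, 24), (w, 3), (w, 32), (w, 6), (w, 7)}

{(r, 31), (r, 9), (w, 24), (w, 3), (w, 32), (w, 6), (w, 7)}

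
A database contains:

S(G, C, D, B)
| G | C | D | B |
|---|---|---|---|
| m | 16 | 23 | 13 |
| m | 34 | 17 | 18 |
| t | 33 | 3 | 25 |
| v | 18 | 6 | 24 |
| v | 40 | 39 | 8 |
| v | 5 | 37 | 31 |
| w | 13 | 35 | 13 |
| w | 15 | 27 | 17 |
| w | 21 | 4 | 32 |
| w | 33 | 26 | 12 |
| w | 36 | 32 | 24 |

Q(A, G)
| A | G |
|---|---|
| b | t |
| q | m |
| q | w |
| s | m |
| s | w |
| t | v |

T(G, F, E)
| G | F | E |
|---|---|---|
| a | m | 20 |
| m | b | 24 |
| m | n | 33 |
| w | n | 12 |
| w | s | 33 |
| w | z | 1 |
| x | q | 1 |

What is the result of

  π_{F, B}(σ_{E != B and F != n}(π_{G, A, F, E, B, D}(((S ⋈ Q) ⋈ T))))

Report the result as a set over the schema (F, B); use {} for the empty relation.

Joining S and Q on G yields {(m, 16, 23, 13, q), (m, 16, 23, 13, s), (m, 34, 17, 18, q), (m, 34, 17, 18, s), (t, 33, 3, 25, b), (v, 18, 6, 24, t), (v, 40, 39, 8, t), (v, 5, 37, 31, t), (w, 13, 35, 13, q), (w, 13, 35, 13, s), (w, 15, 27, 17, q), (w, 15, 27, 17, s), (w, 21, 4, 32, q), (w, 21, 4, 32, s), (w, 33, 26, 12, q), (w, 33, 26, 12, s), (w, 36, 32, 24, q), (w, 36, 32, 24, s)}.
Joining (S ⋈ Q) and T on G yields {(m, 16, 23, 13, q, b, 24), (m, 16, 23, 13, q, n, 33), (m, 16, 23, 13, s, b, 24), (m, 16, 23, 13, s, n, 33), (m, 34, 17, 18, q, b, 24), (m, 34, 17, 18, q, n, 33), (m, 34, 17, 18, s, b, 24), (m, 34, 17, 18, s, n, 33), (w, 13, 35, 13, q, n, 12), (w, 13, 35, 13, q, s, 33), (w, 13, 35, 13, q, z, 1), (w, 13, 35, 13, s, n, 12), (w, 13, 35, 13, s, s, 33), (w, 13, 35, 13, s, z, 1), (w, 15, 27, 17, q, n, 12), (w, 15, 27, 17, q, s, 33), (w, 15, 27, 17, q, z, 1), (w, 15, 27, 17, s, n, 12), (w, 15, 27, 17, s, s, 33), (w, 15, 27, 17, s, z, 1), (w, 21, 4, 32, q, n, 12), (w, 21, 4, 32, q, s, 33), (w, 21, 4, 32, q, z, 1), (w, 21, 4, 32, s, n, 12), (w, 21, 4, 32, s, s, 33), (w, 21, 4, 32, s, z, 1), (w, 33, 26, 12, q, n, 12), (w, 33, 26, 12, q, s, 33), (w, 33, 26, 12, q, z, 1), (w, 33, 26, 12, s, n, 12), (w, 33, 26, 12, s, s, 33), (w, 33, 26, 12, s, z, 1), (w, 36, 32, 24, q, n, 12), (w, 36, 32, 24, q, s, 33), (w, 36, 32, 24, q, z, 1), (w, 36, 32, 24, s, n, 12), (w, 36, 32, 24, s, s, 33), (w, 36, 32, 24, s, z, 1)}.
π_{G, A, F, E, B, D} gives {(m, q, b, 24, 13, 23), (m, q, b, 24, 18, 17), (m, q, n, 33, 13, 23), (m, q, n, 33, 18, 17), (m, s, b, 24, 13, 23), (m, s, b, 24, 18, 17), (m, s, n, 33, 13, 23), (m, s, n, 33, 18, 17), (w, q, n, 12, 12, 26), (w, q, n, 12, 13, 35), (w, q, n, 12, 17, 27), (w, q, n, 12, 24, 32), (w, q, n, 12, 32, 4), (w, q, s, 33, 12, 26), (w, q, s, 33, 13, 35), (w, q, s, 33, 17, 27), (w, q, s, 33, 24, 32), (w, q, s, 33, 32, 4), (w, q, z, 1, 12, 26), (w, q, z, 1, 13, 35), (w, q, z, 1, 17, 27), (w, q, z, 1, 24, 32), (w, q, z, 1, 32, 4), (w, s, n, 12, 12, 26), (w, s, n, 12, 13, 35), (w, s, n, 12, 17, 27), (w, s, n, 12, 24, 32), (w, s, n, 12, 32, 4), (w, s, s, 33, 12, 26), (w, s, s, 33, 13, 35), (w, s, s, 33, 17, 27), (w, s, s, 33, 24, 32), (w, s, s, 33, 32, 4), (w, s, z, 1, 12, 26), (w, s, z, 1, 13, 35), (w, s, z, 1, 17, 27), (w, s, z, 1, 24, 32), (w, s, z, 1, 32, 4)}.
σ[E != B and F != n]: keep tuples satisfying E != B and F != n → {(m, q, b, 24, 13, 23), (m, q, b, 24, 18, 17), (m, s, b, 24, 13, 23), (m, s, b, 24, 18, 17), (w, q, s, 33, 12, 26), (w, q, s, 33, 13, 35), (w, q, s, 33, 17, 27), (w, q, s, 33, 24, 32), (w, q, s, 33, 32, 4), (w, q, z, 1, 12, 26), (w, q, z, 1, 13, 35), (w, q, z, 1, 17, 27), (w, q, z, 1, 24, 32), (w, q, z, 1, 32, 4), (w, s, s, 33, 12, 26), (w, s, s, 33, 13, 35), (w, s, s, 33, 17, 27), (w, s, s, 33, 24, 32), (w, s, s, 33, 32, 4), (w, s, z, 1, 12, 26), (w, s, z, 1, 13, 35), (w, s, z, 1, 17, 27), (w, s, z, 1, 24, 32), (w, s, z, 1, 32, 4)}
π_{F, B} gives {(b, 13), (b, 18), (s, 12), (s, 13), (s, 17), (s, 24), (s, 32), (z, 12), (z, 13), (z, 17), (z, 24), (z, 32)} (12 duplicate(s) eliminated).

{(b, 13), (b, 18), (s, 12), (s, 13), (s, 17), (s, 24), (s, 32), (z, 12), (z, 13), (z, 17), (z, 24), (z, 32)}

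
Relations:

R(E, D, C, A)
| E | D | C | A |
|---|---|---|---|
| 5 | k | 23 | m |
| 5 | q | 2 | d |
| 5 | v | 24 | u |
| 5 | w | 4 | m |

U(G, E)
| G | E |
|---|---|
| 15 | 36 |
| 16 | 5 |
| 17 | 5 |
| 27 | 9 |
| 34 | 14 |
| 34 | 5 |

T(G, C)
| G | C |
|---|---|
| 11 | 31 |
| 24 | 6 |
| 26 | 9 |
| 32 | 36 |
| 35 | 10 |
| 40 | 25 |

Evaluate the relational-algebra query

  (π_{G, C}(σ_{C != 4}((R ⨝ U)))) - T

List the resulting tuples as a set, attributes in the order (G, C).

{(16, 2), (16, 23), (16, 24), (17, 2), (17, 23), (17, 24), (34, 2), (34, 23), (34, 24)}

Joining R and U on E yields {(5, k, 23, m, 16), (5, k, 23, m, 17), (5, k, 23, m, 34), (5, q, 2, d, 16), (5, q, 2, d, 17), (5, q, 2, d, 34), (5, v, 24, u, 16), (5, v, 24, u, 17), (5, v, 24, u, 34), (5, w, 4, m, 16), (5, w, 4, m, 17), (5, w, 4, m, 34)}.
σ[C != 4]: keep tuples satisfying C != 4 → {(5, k, 23, m, 16), (5, k, 23, m, 17), (5, k, 23, m, 34), (5, q, 2, d, 16), (5, q, 2, d, 17), (5, q, 2, d, 34), (5, v, 24, u, 16), (5, v, 24, u, 17), (5, v, 24, u, 34)}
Keep only column(s) G, C: {(16, 2), (16, 23), (16, 24), (17, 2), (17, 23), (17, 24), (34, 2), (34, 23), (34, 24)}
Set difference of the two operands is {(16, 2), (16, 23), (16, 24), (17, 2), (17, 23), (17, 24), (34, 2), (34, 23), (34, 24)}.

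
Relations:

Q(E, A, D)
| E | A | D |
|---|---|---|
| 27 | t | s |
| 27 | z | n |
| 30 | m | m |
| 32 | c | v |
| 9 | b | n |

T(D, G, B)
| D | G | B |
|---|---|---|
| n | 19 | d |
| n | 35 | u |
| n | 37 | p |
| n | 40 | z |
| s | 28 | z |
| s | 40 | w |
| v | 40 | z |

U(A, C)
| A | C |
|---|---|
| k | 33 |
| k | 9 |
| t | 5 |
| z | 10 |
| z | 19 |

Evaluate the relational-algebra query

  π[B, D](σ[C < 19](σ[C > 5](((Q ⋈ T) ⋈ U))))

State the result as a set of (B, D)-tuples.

Q ⋈ T (natural join on D): {(27, t, s, 28, z), (27, t, s, 40, w), (27, z, n, 19, d), (27, z, n, 35, u), (27, z, n, 37, p), (27, z, n, 40, z), (32, c, v, 40, z), (9, b, n, 19, d), (9, b, n, 35, u), (9, b, n, 37, p), (9, b, n, 40, z)}
(Q ⋈ T) ⋈ U (natural join on A): {(27, t, s, 28, z, 5), (27, t, s, 40, w, 5), (27, z, n, 19, d, 10), (27, z, n, 19, d, 19), (27, z, n, 35, u, 10), (27, z, n, 35, u, 19), (27, z, n, 37, p, 10), (27, z, n, 37, p, 19), (27, z, n, 40, z, 10), (27, z, n, 40, z, 19)}
σ[C > 5]: keep tuples satisfying C > 5 → {(27, z, n, 19, d, 10), (27, z, n, 19, d, 19), (27, z, n, 35, u, 10), (27, z, n, 35, u, 19), (27, z, n, 37, p, 10), (27, z, n, 37, p, 19), (27, z, n, 40, z, 10), (27, z, n, 40, z, 19)}
σ[C < 19]: keep tuples satisfying C < 19 → {(27, z, n, 19, d, 10), (27, z, n, 35, u, 10), (27, z, n, 37, p, 10), (27, z, n, 40, z, 10)}
π_{B, D} gives {(d, n), (p, n), (u, n), (z, n)}.

{(d, n), (p, n), (u, n), (z, n)}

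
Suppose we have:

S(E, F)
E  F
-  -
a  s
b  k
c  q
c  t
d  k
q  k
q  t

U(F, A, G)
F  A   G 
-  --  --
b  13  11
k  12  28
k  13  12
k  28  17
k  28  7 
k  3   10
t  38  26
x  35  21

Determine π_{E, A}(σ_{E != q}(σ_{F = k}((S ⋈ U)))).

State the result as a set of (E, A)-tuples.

{(b, 12), (b, 13), (b, 28), (b, 3), (d, 12), (d, 13), (d, 28), (d, 3)}

S ⋈ U (natural join on F): {(b, k, 12, 28), (b, k, 13, 12), (b, k, 28, 17), (b, k, 28, 7), (b, k, 3, 10), (c, t, 38, 26), (d, k, 12, 28), (d, k, 13, 12), (d, k, 28, 17), (d, k, 28, 7), (d, k, 3, 10), (q, k, 12, 28), (q, k, 13, 12), (q, k, 28, 17), (q, k, 28, 7), (q, k, 3, 10), (q, t, 38, 26)}
σ[F = k]: keep tuples satisfying F = k → {(b, k, 12, 28), (b, k, 13, 12), (b, k, 28, 17), (b, k, 28, 7), (b, k, 3, 10), (d, k, 12, 28), (d, k, 13, 12), (d, k, 28, 17), (d, k, 28, 7), (d, k, 3, 10), (q, k, 12, 28), (q, k, 13, 12), (q, k, 28, 17), (q, k, 28, 7), (q, k, 3, 10)}
σ[E != q]: keep tuples satisfying E != q → {(b, k, 12, 28), (b, k, 13, 12), (b, k, 28, 17), (b, k, 28, 7), (b, k, 3, 10), (d, k, 12, 28), (d, k, 13, 12), (d, k, 28, 17), (d, k, 28, 7), (d, k, 3, 10)}
π[E, A]: project onto (E, A) (2 duplicate(s) eliminated) → {(b, 12), (b, 13), (b, 28), (b, 3), (d, 12), (d, 13), (d, 28), (d, 3)}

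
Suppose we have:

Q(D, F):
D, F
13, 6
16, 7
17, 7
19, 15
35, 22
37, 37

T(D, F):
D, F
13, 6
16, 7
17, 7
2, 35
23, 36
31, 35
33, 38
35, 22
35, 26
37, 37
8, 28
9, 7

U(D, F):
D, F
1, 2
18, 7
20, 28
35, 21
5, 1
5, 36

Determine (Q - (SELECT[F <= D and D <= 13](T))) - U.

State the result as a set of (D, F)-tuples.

{(16, 7), (17, 7), (19, 15), (35, 22), (37, 37)}

Filtering on F <= D and D <= 13 leaves {(13, 6), (9, 7)}.
Taking the difference: {(16, 7), (17, 7), (19, 15), (35, 22), (37, 37)}
Taking the difference: {(16, 7), (17, 7), (19, 15), (35, 22), (37, 37)}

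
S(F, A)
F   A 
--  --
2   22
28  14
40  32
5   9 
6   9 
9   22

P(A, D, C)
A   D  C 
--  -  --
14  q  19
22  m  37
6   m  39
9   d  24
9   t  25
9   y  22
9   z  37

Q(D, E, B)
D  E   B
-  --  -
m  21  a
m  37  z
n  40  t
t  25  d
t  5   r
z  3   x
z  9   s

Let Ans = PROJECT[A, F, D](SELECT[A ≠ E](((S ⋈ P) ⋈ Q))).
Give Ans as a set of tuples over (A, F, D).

Joining S and P on A yields {(2, 22, m, 37), (28, 14, q, 19), (5, 9, d, 24), (5, 9, t, 25), (5, 9, y, 22), (5, 9, z, 37), (6, 9, d, 24), (6, 9, t, 25), (6, 9, y, 22), (6, 9, z, 37), (9, 22, m, 37)}.
Joining (S ⋈ P) and Q on D yields {(2, 22, m, 37, 21, a), (2, 22, m, 37, 37, z), (5, 9, t, 25, 25, d), (5, 9, t, 25, 5, r), (5, 9, z, 37, 3, x), (5, 9, z, 37, 9, s), (6, 9, t, 25, 25, d), (6, 9, t, 25, 5, r), (6, 9, z, 37, 3, x), (6, 9, z, 37, 9, s), (9, 22, m, 37, 21, a), (9, 22, m, 37, 37, z)}.
Apply σ_{A ≠ E}; surviving tuples: {(2, 22, m, 37, 21, a), (2, 22, m, 37, 37, z), (5, 9, t, 25, 25, d), (5, 9, t, 25, 5, r), (5, 9, z, 37, 3, x), (6, 9, t, 25, 25, d), (6, 9, t, 25, 5, r), (6, 9, z, 37, 3, x), (9, 22, m, 37, 21, a), (9, 22, m, 37, 37, z)}
Keep only column(s) A, F, D (4 duplicate(s) eliminated): {(22, 2, m), (22, 9, m), (9, 5, t), (9, 5, z), (9, 6, t), (9, 6, z)}

{(22, 2, m), (22, 9, m), (9, 5, t), (9, 5, z), (9, 6, t), (9, 6, z)}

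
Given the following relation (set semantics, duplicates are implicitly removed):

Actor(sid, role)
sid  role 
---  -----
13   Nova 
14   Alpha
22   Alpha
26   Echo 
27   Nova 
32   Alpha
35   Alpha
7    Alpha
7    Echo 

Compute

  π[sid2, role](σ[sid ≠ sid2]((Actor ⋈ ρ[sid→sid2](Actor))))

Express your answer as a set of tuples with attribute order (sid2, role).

{(13, Nova), (14, Alpha), (22, Alpha), (26, Echo), (27, Nova), (32, Alpha), (35, Alpha), (7, Alpha), (7, Echo)}

ρ[sid→sid2]: schema becomes (sid2, role); tuples unchanged.
Joining Actor and ρ[sid→sid2](Actor) on role yields {(13, Nova, 13), (13, Nova, 27), (14, Alpha, 14), (14, Alpha, 22), (14, Alpha, 32), (14, Alpha, 35), (14, Alpha, 7), (22, Alpha, 14), (22, Alpha, 22), (22, Alpha, 32), (22, Alpha, 35), (22, Alpha, 7), (26, Echo, 26), (26, Echo, 7), (27, Nova, 13), (27, Nova, 27), (32, Alpha, 14), (32, Alpha, 22), (32, Alpha, 32), (32, Alpha, 35), (32, Alpha, 7), (35, Alpha, 14), (35, Alpha, 22), (35, Alpha, 32), (35, Alpha, 35), (35, Alpha, 7), (7, Alpha, 14), (7, Alpha, 22), (7, Alpha, 32), (7, Alpha, 35), (7, Alpha, 7), (7, Echo, 26), (7, Echo, 7)}.
Filtering on sid ≠ sid2 leaves {(13, Nova, 27), (14, Alpha, 22), (14, Alpha, 32), (14, Alpha, 35), (14, Alpha, 7), (22, Alpha, 14), (22, Alpha, 32), (22, Alpha, 35), (22, Alpha, 7), (26, Echo, 7), (27, Nova, 13), (32, Alpha, 14), (32, Alpha, 22), (32, Alpha, 35), (32, Alpha, 7), (35, Alpha, 14), (35, Alpha, 22), (35, Alpha, 32), (35, Alpha, 7), (7, Alpha, 14), (7, Alpha, 22), (7, Alpha, 32), (7, Alpha, 35), (7, Echo, 26)}.
π_{sid2, role} gives {(13, Nova), (14, Alpha), (22, Alpha), (26, Echo), (27, Nova), (32, Alpha), (35, Alpha), (7, Alpha), (7, Echo)} (15 duplicate(s) eliminated).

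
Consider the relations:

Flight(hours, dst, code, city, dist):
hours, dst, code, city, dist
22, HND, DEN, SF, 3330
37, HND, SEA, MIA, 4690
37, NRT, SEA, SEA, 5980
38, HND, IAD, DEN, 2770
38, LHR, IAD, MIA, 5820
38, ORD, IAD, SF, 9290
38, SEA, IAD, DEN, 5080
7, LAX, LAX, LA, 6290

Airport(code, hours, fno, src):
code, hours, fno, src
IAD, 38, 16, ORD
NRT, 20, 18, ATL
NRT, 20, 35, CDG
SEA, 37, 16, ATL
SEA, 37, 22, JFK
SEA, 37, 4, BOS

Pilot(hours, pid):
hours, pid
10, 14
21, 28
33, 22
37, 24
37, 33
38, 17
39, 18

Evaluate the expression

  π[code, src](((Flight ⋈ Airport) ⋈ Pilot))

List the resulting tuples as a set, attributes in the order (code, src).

Joining Flight and Airport on hours, code yields {(37, HND, SEA, MIA, 4690, 16, ATL), (37, HND, SEA, MIA, 4690, 22, JFK), (37, HND, SEA, MIA, 4690, 4, BOS), (37, NRT, SEA, SEA, 5980, 16, ATL), (37, NRT, SEA, SEA, 5980, 22, JFK), (37, NRT, SEA, SEA, 5980, 4, BOS), (38, HND, IAD, DEN, 2770, 16, ORD), (38, LHR, IAD, MIA, 5820, 16, ORD), (38, ORD, IAD, SF, 9290, 16, ORD), (38, SEA, IAD, DEN, 5080, 16, ORD)}.
Joining (Flight ⋈ Airport) and Pilot on hours yields {(37, HND, SEA, MIA, 4690, 16, ATL, 24), (37, HND, SEA, MIA, 4690, 16, ATL, 33), (37, HND, SEA, MIA, 4690, 22, JFK, 24), (37, HND, SEA, MIA, 4690, 22, JFK, 33), (37, HND, SEA, MIA, 4690, 4, BOS, 24), (37, HND, SEA, MIA, 4690, 4, BOS, 33), (37, NRT, SEA, SEA, 5980, 16, ATL, 24), (37, NRT, SEA, SEA, 5980, 16, ATL, 33), (37, NRT, SEA, SEA, 5980, 22, JFK, 24), (37, NRT, SEA, SEA, 5980, 22, JFK, 33), (37, NRT, SEA, SEA, 5980, 4, BOS, 24), (37, NRT, SEA, SEA, 5980, 4, BOS, 33), (38, HND, IAD, DEN, 2770, 16, ORD, 17), (38, LHR, IAD, MIA, 5820, 16, ORD, 17), (38, ORD, IAD, SF, 9290, 16, ORD, 17), (38, SEA, IAD, DEN, 5080, 16, ORD, 17)}.
π[code, src]: project onto (code, src) (12 duplicate(s) eliminated) → {(IAD, ORD), (SEA, ATL), (SEA, BOS), (SEA, JFK)}

{(IAD, ORD), (SEA, ATL), (SEA, BOS), (SEA, JFK)}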